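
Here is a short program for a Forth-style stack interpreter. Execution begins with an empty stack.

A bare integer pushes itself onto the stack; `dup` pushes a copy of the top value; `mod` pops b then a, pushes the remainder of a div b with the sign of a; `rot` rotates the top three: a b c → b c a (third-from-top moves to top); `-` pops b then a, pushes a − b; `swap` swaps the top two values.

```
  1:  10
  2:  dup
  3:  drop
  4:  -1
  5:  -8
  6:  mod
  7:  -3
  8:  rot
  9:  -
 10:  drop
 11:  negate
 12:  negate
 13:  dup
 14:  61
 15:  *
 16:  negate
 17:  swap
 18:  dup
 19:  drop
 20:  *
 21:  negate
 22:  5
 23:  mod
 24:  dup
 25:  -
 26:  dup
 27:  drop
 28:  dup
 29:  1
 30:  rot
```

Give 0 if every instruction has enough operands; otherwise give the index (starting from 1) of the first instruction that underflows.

10     -> 10
dup    -> 10 10
drop   -> 10
-1     -> 10 -1
-8     -> 10 -1 -8
mod    -> 10 -1
-3     -> 10 -1 -3
rot    -> -1 -3 10
-      -> -1 -13
drop   -> -1
negate -> 1
negate -> -1
dup    -> -1 -1
61     -> -1 -1 61
*      -> -1 -61
negate -> -1 61
swap   -> 61 -1
dup    -> 61 -1 -1
drop   -> 61 -1
*      -> -61
negate -> 61
5      -> 61 5
mod    -> 1
dup    -> 1 1
-      -> 0
dup    -> 0 0
drop   -> 0
dup    -> 0 0
1      -> 0 0 1
rot    -> 0 1 0

0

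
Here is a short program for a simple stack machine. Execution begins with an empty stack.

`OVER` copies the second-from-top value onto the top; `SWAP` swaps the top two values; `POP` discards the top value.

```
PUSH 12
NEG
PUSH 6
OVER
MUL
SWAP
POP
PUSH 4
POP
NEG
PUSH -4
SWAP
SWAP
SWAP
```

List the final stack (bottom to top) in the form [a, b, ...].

PUSH 12 -> 12
NEG     -> -12
PUSH 6  -> -12 6
OVER    -> -12 6 -12
MUL     -> -12 -72
SWAP    -> -72 -12
POP     -> -72
PUSH 4  -> -72 4
POP     -> -72
NEG     -> 72
PUSH -4 -> 72 -4
SWAP    -> -4 72
SWAP    -> 72 -4
SWAP    -> -4 72

[-4, 72]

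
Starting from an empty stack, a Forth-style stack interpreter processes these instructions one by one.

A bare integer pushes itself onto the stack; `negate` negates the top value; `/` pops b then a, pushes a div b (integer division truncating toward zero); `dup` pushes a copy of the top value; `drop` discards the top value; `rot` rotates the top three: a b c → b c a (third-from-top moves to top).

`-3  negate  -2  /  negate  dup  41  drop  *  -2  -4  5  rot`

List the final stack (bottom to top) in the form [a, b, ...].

[1, -4, 5, -2]

-3     -> -3
negate -> 3
-2     -> 3 -2
/      -> -1
negate -> 1
dup    -> 1 1
41     -> 1 1 41
drop   -> 1 1
*      -> 1
-2     -> 1 -2
-4     -> 1 -2 -4
5      -> 1 -2 -4 5
rot    -> 1 -4 5 -2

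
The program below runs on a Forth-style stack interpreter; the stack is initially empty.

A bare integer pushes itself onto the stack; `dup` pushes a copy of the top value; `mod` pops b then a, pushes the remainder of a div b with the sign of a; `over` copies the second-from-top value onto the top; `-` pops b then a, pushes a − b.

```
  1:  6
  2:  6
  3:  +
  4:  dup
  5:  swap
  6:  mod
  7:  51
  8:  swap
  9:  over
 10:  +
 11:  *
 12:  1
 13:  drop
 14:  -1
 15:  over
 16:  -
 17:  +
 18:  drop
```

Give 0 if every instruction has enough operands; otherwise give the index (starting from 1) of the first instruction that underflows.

0

6     6
6     6 6
+     12
dup   12 12
swap  12 12
mod   0
51    0 51
swap  51 0
over  51 0 51
+     51 51
*     2601
1     2601 1
drop  2601
-1    2601 -1
over  2601 -1 2601
-     2601 -2602
+     -1
drop  (empty)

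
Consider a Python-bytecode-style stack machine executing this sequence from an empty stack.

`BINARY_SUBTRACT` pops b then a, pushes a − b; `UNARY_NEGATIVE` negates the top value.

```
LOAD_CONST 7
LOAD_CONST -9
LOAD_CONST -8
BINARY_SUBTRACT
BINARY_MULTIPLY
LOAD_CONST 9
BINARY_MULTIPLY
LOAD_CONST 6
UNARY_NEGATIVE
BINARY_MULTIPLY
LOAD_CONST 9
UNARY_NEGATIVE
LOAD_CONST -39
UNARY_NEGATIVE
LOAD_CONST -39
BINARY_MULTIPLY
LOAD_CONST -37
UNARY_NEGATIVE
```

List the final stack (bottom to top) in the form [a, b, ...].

[378, -9, -1521, 37]

LOAD_CONST 7    -> 7
LOAD_CONST -9   -> 7 -9
LOAD_CONST -8   -> 7 -9 -8
BINARY_SUBTRACT -> 7 -1
BINARY_MULTIPLY -> -7
LOAD_CONST 9    -> -7 9
BINARY_MULTIPLY -> -63
LOAD_CONST 6    -> -63 6
UNARY_NEGATIVE  -> -63 -6
BINARY_MULTIPLY -> 378
LOAD_CONST 9    -> 378 9
UNARY_NEGATIVE  -> 378 -9
LOAD_CONST -39  -> 378 -9 -39
UNARY_NEGATIVE  -> 378 -9 39
LOAD_CONST -39  -> 378 -9 39 -39
BINARY_MULTIPLY -> 378 -9 -1521
LOAD_CONST -37  -> 378 -9 -1521 -37
UNARY_NEGATIVE  -> 378 -9 -1521 37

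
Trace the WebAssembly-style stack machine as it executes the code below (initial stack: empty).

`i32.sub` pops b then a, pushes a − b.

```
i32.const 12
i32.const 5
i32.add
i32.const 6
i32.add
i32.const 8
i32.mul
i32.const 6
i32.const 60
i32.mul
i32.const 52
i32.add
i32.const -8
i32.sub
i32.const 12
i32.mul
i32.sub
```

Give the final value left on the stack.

i32.const 12 : 12
i32.const 5  : 12 5
i32.add      : 17
i32.const 6  : 17 6
i32.add      : 23
i32.const 8  : 23 8
i32.mul      : 184
i32.const 6  : 184 6
i32.const 60 : 184 6 60
i32.mul      : 184 360
i32.const 52 : 184 360 52
i32.add      : 184 412
i32.const -8 : 184 412 -8
i32.sub      : 184 420
i32.const 12 : 184 420 12
i32.mul      : 184 5040
i32.sub      : -4856

-4856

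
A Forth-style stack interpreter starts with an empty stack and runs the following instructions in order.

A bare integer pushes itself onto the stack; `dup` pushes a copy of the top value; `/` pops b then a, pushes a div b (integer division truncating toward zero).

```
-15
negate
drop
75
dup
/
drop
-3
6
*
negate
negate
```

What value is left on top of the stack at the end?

-18

-15    : -15
negate : 15
drop   : (empty)
75     : 75
dup    : 75 75
/      : 1
drop   : (empty)
-3     : -3
6      : -3 6
*      : -18
negate : 18
negate : -18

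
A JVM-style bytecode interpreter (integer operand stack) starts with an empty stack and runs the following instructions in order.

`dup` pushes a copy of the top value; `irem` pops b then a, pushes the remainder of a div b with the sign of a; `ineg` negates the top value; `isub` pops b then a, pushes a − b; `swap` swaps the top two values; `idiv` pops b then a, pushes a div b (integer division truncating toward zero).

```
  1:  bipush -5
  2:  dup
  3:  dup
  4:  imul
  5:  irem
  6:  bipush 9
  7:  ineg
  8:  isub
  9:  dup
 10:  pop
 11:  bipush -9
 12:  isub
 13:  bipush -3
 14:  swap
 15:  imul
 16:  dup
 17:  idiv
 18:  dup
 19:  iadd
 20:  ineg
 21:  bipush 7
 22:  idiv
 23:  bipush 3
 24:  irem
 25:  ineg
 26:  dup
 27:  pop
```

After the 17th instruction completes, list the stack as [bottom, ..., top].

bipush -5 -> -5
dup       -> -5 -5
dup       -> -5 -5 -5
imul      -> -5 25
irem      -> -5
bipush 9  -> -5 9
ineg      -> -5 -9
isub      -> 4
dup       -> 4 4
pop       -> 4
bipush -9 -> 4 -9
isub      -> 13
bipush -3 -> 13 -3
swap      -> -3 13
imul      -> -39
dup       -> -39 -39
idiv      -> 1

[1]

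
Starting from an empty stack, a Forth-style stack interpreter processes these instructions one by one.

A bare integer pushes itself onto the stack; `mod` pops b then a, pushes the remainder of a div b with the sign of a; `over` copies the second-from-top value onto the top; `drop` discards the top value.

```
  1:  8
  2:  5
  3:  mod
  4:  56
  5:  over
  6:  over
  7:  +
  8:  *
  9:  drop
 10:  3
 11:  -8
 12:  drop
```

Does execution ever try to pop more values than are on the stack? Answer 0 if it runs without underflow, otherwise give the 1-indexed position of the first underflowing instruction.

8    -> [8]
5    -> [8, 5]
mod  -> [3]
56   -> [3, 56]
over -> [3, 56, 3]
over -> [3, 56, 3, 56]
+    -> [3, 56, 59]
*    -> [3, 3304]
drop -> [3]
3    -> [3, 3]
-8   -> [3, 3, -8]
drop -> [3, 3]

0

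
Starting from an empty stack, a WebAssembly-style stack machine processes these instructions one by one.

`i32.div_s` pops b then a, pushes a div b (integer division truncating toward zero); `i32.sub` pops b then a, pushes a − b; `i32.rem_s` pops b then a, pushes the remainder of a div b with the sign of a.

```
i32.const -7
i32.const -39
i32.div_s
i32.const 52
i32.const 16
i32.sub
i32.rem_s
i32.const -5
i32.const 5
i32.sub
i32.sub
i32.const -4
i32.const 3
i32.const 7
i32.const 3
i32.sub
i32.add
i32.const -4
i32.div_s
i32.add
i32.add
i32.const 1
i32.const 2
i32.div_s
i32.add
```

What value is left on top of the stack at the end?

i32.const -7  -> [-7]
i32.const -39 -> [-7, -39]
i32.div_s     -> [0]
i32.const 52  -> [0, 52]
i32.const 16  -> [0, 52, 16]
i32.sub       -> [0, 36]
i32.rem_s     -> [0]
i32.const -5  -> [0, -5]
i32.const 5   -> [0, -5, 5]
i32.sub       -> [0, -10]
i32.sub       -> [10]
i32.const -4  -> [10, -4]
i32.const 3   -> [10, -4, 3]
i32.const 7   -> [10, -4, 3, 7]
i32.const 3   -> [10, -4, 3, 7, 3]
i32.sub       -> [10, -4, 3, 4]
i32.add       -> [10, -4, 7]
i32.const -4  -> [10, -4, 7, -4]
i32.div_s     -> [10, -4, -1]
i32.add       -> [10, -5]
i32.add       -> [5]
i32.const 1   -> [5, 1]
i32.const 2   -> [5, 1, 2]
i32.div_s     -> [5, 0]
i32.add       -> [5]

5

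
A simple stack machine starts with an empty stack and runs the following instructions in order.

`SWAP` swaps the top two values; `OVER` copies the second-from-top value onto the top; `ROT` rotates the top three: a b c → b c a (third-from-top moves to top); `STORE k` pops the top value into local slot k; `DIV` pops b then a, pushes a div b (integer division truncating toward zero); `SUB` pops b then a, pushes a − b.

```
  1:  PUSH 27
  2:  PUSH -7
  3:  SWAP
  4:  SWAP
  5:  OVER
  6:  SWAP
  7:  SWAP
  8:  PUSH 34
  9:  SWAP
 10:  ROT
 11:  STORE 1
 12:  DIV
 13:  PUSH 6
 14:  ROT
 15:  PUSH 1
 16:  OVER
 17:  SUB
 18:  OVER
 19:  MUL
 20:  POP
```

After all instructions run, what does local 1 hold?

-7

PUSH 27  27
PUSH -7  27 -7
SWAP     -7 27
SWAP     27 -7
OVER     27 -7 27
SWAP     27 27 -7
SWAP     27 -7 27
PUSH 34  27 -7 27 34
SWAP     27 -7 34 27
ROT      27 34 27 -7
STORE 1  27 34 27
DIV      27 1
PUSH 6   27 1 6
ROT      1 6 27
PUSH 1   1 6 27 1
OVER     1 6 27 1 27
SUB      1 6 27 -26
OVER     1 6 27 -26 27
MUL      1 6 27 -702
POP      1 6 27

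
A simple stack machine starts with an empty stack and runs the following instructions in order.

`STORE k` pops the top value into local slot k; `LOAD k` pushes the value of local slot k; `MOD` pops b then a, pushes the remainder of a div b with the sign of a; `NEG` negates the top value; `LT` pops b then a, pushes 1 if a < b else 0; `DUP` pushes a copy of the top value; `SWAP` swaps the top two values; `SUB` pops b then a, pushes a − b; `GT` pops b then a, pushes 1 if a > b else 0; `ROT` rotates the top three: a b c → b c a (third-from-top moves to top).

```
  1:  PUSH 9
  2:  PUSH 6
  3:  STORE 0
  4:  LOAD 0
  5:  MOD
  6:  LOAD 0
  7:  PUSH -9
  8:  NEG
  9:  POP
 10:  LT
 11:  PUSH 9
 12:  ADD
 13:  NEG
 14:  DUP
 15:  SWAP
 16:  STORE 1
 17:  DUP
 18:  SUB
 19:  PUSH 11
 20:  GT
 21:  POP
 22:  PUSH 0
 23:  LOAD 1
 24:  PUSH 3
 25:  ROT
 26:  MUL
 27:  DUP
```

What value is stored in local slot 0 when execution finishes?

PUSH 9  -> [9]
PUSH 6  -> [9, 6]
STORE 0 -> [9]
LOAD 0  -> [9, 6]
MOD     -> [3]
LOAD 0  -> [3, 6]
PUSH -9 -> [3, 6, -9]
NEG     -> [3, 6, 9]
POP     -> [3, 6]
LT      -> [1]
PUSH 9  -> [1, 9]
ADD     -> [10]
NEG     -> [-10]
DUP     -> [-10, -10]
SWAP    -> [-10, -10]
STORE 1 -> [-10]
DUP     -> [-10, -10]
SUB     -> [0]
PUSH 11 -> [0, 11]
GT      -> [0]
POP     -> []
PUSH 0  -> [0]
LOAD 1  -> [0, -10]
PUSH 3  -> [0, -10, 3]
ROT     -> [-10, 3, 0]
MUL     -> [-10, 0]
DUP     -> [-10, 0, 0]

6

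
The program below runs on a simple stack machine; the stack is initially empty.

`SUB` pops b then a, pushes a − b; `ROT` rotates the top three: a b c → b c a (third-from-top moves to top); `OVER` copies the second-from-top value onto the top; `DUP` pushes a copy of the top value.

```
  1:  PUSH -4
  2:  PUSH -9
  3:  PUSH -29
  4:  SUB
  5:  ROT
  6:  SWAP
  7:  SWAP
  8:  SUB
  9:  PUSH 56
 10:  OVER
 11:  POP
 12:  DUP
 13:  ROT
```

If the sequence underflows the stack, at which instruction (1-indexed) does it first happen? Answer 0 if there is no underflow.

PUSH -4  -> [-4]
PUSH -9  -> [-4, -9]
PUSH -29 -> [-4, -9, -29]
SUB      -> [-4, 20]
ROT  — needs 3 operands, stack has 2 → underflow

5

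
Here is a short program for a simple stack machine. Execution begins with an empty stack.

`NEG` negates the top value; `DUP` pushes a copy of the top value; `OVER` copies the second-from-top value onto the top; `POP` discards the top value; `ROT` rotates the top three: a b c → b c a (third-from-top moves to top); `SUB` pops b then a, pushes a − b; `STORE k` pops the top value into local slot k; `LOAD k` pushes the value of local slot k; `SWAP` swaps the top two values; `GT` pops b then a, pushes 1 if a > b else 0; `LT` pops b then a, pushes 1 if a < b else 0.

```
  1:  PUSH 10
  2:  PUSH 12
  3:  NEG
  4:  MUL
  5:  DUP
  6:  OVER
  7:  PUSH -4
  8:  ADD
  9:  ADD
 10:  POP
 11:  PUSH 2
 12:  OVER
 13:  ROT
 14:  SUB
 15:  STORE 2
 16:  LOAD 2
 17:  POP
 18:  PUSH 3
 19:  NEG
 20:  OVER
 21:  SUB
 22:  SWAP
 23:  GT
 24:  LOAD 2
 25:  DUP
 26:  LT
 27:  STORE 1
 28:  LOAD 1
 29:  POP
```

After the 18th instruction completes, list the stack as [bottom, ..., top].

PUSH 10  [10]
PUSH 12  [10, 12]
NEG      [10, -12]
MUL      [-120]
DUP      [-120, -120]
OVER     [-120, -120, -120]
PUSH -4  [-120, -120, -120, -4]
ADD      [-120, -120, -124]
ADD      [-120, -244]
POP      [-120]
PUSH 2   [-120, 2]
OVER     [-120, 2, -120]
ROT      [2, -120, -120]
SUB      [2, 0]
STORE 2  [2]
LOAD 2   [2, 0]
POP      [2]
PUSH 3   [2, 3]

[2, 3]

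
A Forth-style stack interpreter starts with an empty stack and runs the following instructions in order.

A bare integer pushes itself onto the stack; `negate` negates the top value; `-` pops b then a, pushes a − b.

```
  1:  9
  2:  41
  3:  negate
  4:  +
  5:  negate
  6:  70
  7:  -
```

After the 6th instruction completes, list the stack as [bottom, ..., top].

9      -> [9]
41     -> [9, 41]
negate -> [9, -41]
+      -> [-32]
negate -> [32]
70     -> [32, 70]

[32, 70]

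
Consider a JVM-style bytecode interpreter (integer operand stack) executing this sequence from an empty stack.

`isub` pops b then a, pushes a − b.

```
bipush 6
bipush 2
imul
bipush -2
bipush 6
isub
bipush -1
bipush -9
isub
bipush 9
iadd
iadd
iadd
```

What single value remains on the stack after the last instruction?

21

bipush 6  : [6]
bipush 2  : [6, 2]
imul      : [12]
bipush -2 : [12, -2]
bipush 6  : [12, -2, 6]
isub      : [12, -8]
bipush -1 : [12, -8, -1]
bipush -9 : [12, -8, -1, -9]
isub      : [12, -8, 8]
bipush 9  : [12, -8, 8, 9]
iadd      : [12, -8, 17]
iadd      : [12, 9]
iadd      : [21]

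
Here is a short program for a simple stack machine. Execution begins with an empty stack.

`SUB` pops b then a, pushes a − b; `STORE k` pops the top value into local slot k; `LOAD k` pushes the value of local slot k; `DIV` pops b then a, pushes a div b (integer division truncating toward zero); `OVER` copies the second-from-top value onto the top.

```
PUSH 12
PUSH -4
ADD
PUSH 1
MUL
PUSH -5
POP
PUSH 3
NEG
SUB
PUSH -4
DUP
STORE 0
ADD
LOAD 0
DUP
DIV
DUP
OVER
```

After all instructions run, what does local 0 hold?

PUSH 12  [12]
PUSH -4  [12, -4]
ADD      [8]
PUSH 1   [8, 1]
MUL      [8]
PUSH -5  [8, -5]
POP      [8]
PUSH 3   [8, 3]
NEG      [8, -3]
SUB      [11]
PUSH -4  [11, -4]
DUP      [11, -4, -4]
STORE 0  [11, -4]
ADD      [7]
LOAD 0   [7, -4]
DUP      [7, -4, -4]
DIV      [7, 1]
DUP      [7, 1, 1]
OVER     [7, 1, 1, 1]

-4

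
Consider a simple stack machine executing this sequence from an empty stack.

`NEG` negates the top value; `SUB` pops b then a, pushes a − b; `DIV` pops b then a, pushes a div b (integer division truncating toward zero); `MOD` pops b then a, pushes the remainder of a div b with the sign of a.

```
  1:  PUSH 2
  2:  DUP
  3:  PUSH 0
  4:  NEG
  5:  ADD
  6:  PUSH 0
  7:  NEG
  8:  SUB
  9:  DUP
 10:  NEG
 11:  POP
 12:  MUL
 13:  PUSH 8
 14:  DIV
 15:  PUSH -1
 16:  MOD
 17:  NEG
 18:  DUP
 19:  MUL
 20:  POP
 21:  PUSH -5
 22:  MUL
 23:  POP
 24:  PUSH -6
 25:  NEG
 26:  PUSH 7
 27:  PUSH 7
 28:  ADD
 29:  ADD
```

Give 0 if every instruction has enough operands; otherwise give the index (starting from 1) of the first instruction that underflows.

22

PUSH 2  -> [2]
DUP     -> [2, 2]
PUSH 0  -> [2, 2, 0]
NEG     -> [2, 2, 0]
ADD     -> [2, 2]
PUSH 0  -> [2, 2, 0]
NEG     -> [2, 2, 0]
SUB     -> [2, 2]
DUP     -> [2, 2, 2]
NEG     -> [2, 2, -2]
POP     -> [2, 2]
MUL     -> [4]
PUSH 8  -> [4, 8]
DIV     -> [0]
PUSH -1 -> [0, -1]
MOD     -> [0]
NEG     -> [0]
DUP     -> [0, 0]
MUL     -> [0]
POP     -> []
PUSH -5 -> [-5]
MUL  — needs 2 operands, stack has 1 → underflow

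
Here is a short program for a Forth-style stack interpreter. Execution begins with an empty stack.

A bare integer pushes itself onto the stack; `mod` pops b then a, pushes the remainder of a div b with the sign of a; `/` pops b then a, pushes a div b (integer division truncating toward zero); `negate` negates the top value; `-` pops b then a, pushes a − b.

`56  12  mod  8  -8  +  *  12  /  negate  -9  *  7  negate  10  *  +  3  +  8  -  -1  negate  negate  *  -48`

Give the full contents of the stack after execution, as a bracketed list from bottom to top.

56     -> 56
12     -> 56 12
mod    -> 8
8      -> 8 8
-8     -> 8 8 -8
+      -> 8 0
*      -> 0
12     -> 0 12
/      -> 0
negate -> 0
-9     -> 0 -9
*      -> 0
7      -> 0 7
negate -> 0 -7
10     -> 0 -7 10
*      -> 0 -70
+      -> -70
3      -> -70 3
+      -> -67
8      -> -67 8
-      -> -75
-1     -> -75 -1
negate -> -75 1
negate -> -75 -1
*      -> 75
-48    -> 75 -48

[75, -48]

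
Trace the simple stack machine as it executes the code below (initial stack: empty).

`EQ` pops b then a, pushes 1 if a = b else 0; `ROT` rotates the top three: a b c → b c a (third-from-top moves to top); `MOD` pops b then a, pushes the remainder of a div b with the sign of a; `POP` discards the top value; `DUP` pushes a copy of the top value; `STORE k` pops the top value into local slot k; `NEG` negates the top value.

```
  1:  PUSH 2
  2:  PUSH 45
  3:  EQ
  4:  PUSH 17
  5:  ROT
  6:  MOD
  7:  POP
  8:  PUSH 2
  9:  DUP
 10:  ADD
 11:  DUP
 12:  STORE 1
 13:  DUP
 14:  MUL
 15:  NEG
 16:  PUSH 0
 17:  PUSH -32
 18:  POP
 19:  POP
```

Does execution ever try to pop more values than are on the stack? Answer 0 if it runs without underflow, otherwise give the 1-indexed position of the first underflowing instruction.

PUSH 2  → 2
PUSH 45 → 2 45
EQ      → 0
PUSH 17 → 0 17
ROT  — needs 3 operands, stack has 2 → underflow

5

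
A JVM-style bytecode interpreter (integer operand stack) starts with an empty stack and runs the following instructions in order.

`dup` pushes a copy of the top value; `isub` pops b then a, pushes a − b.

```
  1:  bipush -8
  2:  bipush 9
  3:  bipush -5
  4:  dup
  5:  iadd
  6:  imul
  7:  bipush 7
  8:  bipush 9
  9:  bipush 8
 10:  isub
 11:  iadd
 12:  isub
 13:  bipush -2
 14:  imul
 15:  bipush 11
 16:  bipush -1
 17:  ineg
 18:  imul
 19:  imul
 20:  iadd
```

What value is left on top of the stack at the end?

2148

bipush -8  [-8]
bipush 9   [-8, 9]
bipush -5  [-8, 9, -5]
dup        [-8, 9, -5, -5]
iadd       [-8, 9, -10]
imul       [-8, -90]
bipush 7   [-8, -90, 7]
bipush 9   [-8, -90, 7, 9]
bipush 8   [-8, -90, 7, 9, 8]
isub       [-8, -90, 7, 1]
iadd       [-8, -90, 8]
isub       [-8, -98]
bipush -2  [-8, -98, -2]
imul       [-8, 196]
bipush 11  [-8, 196, 11]
bipush -1  [-8, 196, 11, -1]
ineg       [-8, 196, 11, 1]
imul       [-8, 196, 11]
imul       [-8, 2156]
iadd       [2148]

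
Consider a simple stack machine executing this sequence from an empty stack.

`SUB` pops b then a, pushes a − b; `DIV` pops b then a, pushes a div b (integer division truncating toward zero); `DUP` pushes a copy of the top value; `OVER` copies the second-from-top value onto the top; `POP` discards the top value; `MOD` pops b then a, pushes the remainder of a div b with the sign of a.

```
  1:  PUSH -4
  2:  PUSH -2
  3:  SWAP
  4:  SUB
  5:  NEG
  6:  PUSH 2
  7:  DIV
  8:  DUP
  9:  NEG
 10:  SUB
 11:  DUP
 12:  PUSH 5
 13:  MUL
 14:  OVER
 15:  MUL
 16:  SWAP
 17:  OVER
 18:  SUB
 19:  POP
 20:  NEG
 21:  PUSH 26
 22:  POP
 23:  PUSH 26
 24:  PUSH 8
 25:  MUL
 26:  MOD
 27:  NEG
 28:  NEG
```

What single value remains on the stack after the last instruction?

PUSH -4 → -4
PUSH -2 → -4 -2
SWAP    → -2 -4
SUB     → 2
NEG     → -2
PUSH 2  → -2 2
DIV     → -1
DUP     → -1 -1
NEG     → -1 1
SUB     → -2
DUP     → -2 -2
PUSH 5  → -2 -2 5
MUL     → -2 -10
OVER    → -2 -10 -2
MUL     → -2 20
SWAP    → 20 -2
OVER    → 20 -2 20
SUB     → 20 -22
POP     → 20
NEG     → -20
PUSH 26 → -20 26
POP     → -20
PUSH 26 → -20 26
PUSH 8  → -20 26 8
MUL     → -20 208
MOD     → -20
NEG     → 20
NEG     → -20

-20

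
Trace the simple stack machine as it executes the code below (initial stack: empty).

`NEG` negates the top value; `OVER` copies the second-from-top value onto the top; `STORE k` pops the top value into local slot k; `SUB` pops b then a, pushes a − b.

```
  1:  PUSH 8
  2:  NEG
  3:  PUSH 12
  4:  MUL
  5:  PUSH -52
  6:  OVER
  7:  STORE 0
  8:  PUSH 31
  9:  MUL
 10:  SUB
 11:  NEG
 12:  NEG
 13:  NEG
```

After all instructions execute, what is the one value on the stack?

-1516

PUSH 8   → 8
NEG      → -8
PUSH 12  → -8 12
MUL      → -96
PUSH -52 → -96 -52
OVER     → -96 -52 -96
STORE 0  → -96 -52
PUSH 31  → -96 -52 31
MUL      → -96 -1612
SUB      → 1516
NEG      → -1516
NEG      → 1516
NEG      → -1516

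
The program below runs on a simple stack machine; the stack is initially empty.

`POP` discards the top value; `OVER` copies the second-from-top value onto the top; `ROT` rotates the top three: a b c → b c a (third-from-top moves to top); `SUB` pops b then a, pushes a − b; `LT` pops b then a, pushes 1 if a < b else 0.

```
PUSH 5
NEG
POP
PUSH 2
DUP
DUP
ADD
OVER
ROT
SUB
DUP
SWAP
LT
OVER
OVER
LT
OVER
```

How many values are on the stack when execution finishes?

4

PUSH 5 -> 5
NEG    -> -5
POP    -> (empty)
PUSH 2 -> 2
DUP    -> 2 2
DUP    -> 2 2 2
ADD    -> 2 4
OVER   -> 2 4 2
ROT    -> 4 2 2
SUB    -> 4 0
DUP    -> 4 0 0
SWAP   -> 4 0 0
LT     -> 4 0
OVER   -> 4 0 4
OVER   -> 4 0 4 0
LT     -> 4 0 0
OVER   -> 4 0 0 0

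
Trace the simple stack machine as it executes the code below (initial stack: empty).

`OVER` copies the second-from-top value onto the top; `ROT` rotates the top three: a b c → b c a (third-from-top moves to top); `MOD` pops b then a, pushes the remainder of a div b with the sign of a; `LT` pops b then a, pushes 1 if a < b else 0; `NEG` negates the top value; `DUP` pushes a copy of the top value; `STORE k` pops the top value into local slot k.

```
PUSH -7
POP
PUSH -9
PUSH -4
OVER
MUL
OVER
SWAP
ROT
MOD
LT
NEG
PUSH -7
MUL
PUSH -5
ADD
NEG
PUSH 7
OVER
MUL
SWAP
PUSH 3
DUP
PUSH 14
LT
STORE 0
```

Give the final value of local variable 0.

1

PUSH -7 -> [-7]
POP     -> []
PUSH -9 -> [-9]
PUSH -4 -> [-9, -4]
OVER    -> [-9, -4, -9]
MUL     -> [-9, 36]
OVER    -> [-9, 36, -9]
SWAP    -> [-9, -9, 36]
ROT     -> [-9, 36, -9]
MOD     -> [-9, 0]
LT      -> [1]
NEG     -> [-1]
PUSH -7 -> [-1, -7]
MUL     -> [7]
PUSH -5 -> [7, -5]
ADD     -> [2]
NEG     -> [-2]
PUSH 7  -> [-2, 7]
OVER    -> [-2, 7, -2]
MUL     -> [-2, -14]
SWAP    -> [-14, -2]
PUSH 3  -> [-14, -2, 3]
DUP     -> [-14, -2, 3, 3]
PUSH 14 -> [-14, -2, 3, 3, 14]
LT      -> [-14, -2, 3, 1]
STORE 0 -> [-14, -2, 3]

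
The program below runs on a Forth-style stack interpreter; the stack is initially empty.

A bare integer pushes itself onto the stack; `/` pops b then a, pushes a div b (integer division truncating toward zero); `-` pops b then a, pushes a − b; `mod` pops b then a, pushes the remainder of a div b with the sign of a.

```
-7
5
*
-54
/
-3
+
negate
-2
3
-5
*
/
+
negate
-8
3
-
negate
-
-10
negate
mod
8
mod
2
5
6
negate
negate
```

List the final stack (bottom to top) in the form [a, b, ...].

-7     : -7
5      : -7 5
*      : -35
-54    : -35 -54
/      : 0
-3     : 0 -3
+      : -3
negate : 3
-2     : 3 -2
3      : 3 -2 3
-5     : 3 -2 3 -5
*      : 3 -2 -15
/      : 3 0
+      : 3
negate : -3
-8     : -3 -8
3      : -3 -8 3
-      : -3 -11
negate : -3 11
-      : -14
-10    : -14 -10
negate : -14 10
mod    : -4
8      : -4 8
mod    : -4
2      : -4 2
5      : -4 2 5
6      : -4 2 5 6
negate : -4 2 5 -6
negate : -4 2 5 6

[-4, 2, 5, 6]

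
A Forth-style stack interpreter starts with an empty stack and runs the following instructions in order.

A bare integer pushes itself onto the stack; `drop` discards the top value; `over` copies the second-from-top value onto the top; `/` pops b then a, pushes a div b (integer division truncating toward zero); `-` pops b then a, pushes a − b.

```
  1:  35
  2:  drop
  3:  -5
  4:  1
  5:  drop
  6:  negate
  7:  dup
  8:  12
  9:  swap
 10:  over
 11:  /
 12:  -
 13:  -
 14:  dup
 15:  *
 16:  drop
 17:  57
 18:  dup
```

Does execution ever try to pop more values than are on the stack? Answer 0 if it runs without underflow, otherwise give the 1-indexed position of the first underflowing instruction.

35     → 35
drop   → (empty)
-5     → -5
1      → -5 1
drop   → -5
negate → 5
dup    → 5 5
12     → 5 5 12
swap   → 5 12 5
over   → 5 12 5 12
/      → 5 12 0
-      → 5 12
-      → -7
dup    → -7 -7
*      → 49
drop   → (empty)
57     → 57
dup    → 57 57

0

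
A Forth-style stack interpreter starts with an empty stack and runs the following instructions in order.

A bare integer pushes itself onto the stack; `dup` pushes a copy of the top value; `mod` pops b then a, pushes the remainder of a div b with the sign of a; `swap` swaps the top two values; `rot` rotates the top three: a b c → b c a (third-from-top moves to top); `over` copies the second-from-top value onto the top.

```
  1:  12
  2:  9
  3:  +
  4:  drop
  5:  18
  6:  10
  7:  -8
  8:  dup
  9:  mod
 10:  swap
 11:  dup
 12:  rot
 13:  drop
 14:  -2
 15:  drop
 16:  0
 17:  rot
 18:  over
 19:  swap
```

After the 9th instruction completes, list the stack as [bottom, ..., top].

[18, 10, 0]

12   -> [12]
9    -> [12, 9]
+    -> [21]
drop -> []
18   -> [18]
10   -> [18, 10]
-8   -> [18, 10, -8]
dup  -> [18, 10, -8, -8]
mod  -> [18, 10, 0]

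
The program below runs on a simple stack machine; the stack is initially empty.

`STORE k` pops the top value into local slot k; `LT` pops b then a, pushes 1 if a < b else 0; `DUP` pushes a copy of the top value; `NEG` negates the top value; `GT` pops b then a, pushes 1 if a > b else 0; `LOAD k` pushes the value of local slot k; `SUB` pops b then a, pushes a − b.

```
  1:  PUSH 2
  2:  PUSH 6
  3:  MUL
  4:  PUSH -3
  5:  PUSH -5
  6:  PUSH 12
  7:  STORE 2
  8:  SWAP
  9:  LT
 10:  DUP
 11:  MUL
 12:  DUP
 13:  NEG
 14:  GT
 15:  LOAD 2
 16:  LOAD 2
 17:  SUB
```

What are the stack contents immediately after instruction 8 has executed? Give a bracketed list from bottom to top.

[12, -5, -3]

PUSH 2   [2]
PUSH 6   [2, 6]
MUL      [12]
PUSH -3  [12, -3]
PUSH -5  [12, -3, -5]
PUSH 12  [12, -3, -5, 12]
STORE 2  [12, -3, -5]
SWAP     [12, -5, -3]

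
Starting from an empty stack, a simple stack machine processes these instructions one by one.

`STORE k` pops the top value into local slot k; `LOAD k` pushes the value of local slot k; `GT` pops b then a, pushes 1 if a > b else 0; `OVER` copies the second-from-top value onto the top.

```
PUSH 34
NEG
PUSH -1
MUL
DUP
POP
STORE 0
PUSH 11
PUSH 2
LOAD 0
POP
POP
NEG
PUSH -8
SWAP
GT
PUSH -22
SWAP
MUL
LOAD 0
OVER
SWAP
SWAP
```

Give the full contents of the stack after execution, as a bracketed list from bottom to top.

PUSH 34  -> [34]
NEG      -> [-34]
PUSH -1  -> [-34, -1]
MUL      -> [34]
DUP      -> [34, 34]
POP      -> [34]
STORE 0  -> []
PUSH 11  -> [11]
PUSH 2   -> [11, 2]
LOAD 0   -> [11, 2, 34]
POP      -> [11, 2]
POP      -> [11]
NEG      -> [-11]
PUSH -8  -> [-11, -8]
SWAP     -> [-8, -11]
GT       -> [1]
PUSH -22 -> [1, -22]
SWAP     -> [-22, 1]
MUL      -> [-22]
LOAD 0   -> [-22, 34]
OVER     -> [-22, 34, -22]
SWAP     -> [-22, -22, 34]
SWAP     -> [-22, 34, -22]

[-22, 34, -22]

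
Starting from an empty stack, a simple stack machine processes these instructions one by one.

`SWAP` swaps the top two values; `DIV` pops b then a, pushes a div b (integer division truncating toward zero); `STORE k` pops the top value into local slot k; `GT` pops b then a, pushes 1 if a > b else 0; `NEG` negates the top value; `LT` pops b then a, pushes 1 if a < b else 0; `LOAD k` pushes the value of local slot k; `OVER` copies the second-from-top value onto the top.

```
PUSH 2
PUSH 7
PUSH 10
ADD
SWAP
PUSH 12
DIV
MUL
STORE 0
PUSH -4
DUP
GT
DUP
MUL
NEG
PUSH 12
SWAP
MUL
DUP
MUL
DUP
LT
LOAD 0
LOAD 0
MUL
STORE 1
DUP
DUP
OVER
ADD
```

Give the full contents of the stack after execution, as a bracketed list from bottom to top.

PUSH 2  : 2
PUSH 7  : 2 7
PUSH 10 : 2 7 10
ADD     : 2 17
SWAP    : 17 2
PUSH 12 : 17 2 12
DIV     : 17 0
MUL     : 0
STORE 0 : (empty)
PUSH -4 : -4
DUP     : -4 -4
GT      : 0
DUP     : 0 0
MUL     : 0
NEG     : 0
PUSH 12 : 0 12
SWAP    : 12 0
MUL     : 0
DUP     : 0 0
MUL     : 0
DUP     : 0 0
LT      : 0
LOAD 0  : 0 0
LOAD 0  : 0 0 0
MUL     : 0 0
STORE 1 : 0
DUP     : 0 0
DUP     : 0 0 0
OVER    : 0 0 0 0
ADD     : 0 0 0

[0, 0, 0]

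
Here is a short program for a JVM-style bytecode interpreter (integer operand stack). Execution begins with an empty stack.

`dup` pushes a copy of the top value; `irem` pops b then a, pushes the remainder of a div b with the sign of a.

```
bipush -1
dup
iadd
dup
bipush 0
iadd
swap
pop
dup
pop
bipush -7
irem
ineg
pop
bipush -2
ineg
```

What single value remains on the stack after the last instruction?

bipush -1 -> [-1]
dup       -> [-1, -1]
iadd      -> [-2]
dup       -> [-2, -2]
bipush 0  -> [-2, -2, 0]
iadd      -> [-2, -2]
swap      -> [-2, -2]
pop       -> [-2]
dup       -> [-2, -2]
pop       -> [-2]
bipush -7 -> [-2, -7]
irem      -> [-2]
ineg      -> [2]
pop       -> []
bipush -2 -> [-2]
ineg      -> [2]

2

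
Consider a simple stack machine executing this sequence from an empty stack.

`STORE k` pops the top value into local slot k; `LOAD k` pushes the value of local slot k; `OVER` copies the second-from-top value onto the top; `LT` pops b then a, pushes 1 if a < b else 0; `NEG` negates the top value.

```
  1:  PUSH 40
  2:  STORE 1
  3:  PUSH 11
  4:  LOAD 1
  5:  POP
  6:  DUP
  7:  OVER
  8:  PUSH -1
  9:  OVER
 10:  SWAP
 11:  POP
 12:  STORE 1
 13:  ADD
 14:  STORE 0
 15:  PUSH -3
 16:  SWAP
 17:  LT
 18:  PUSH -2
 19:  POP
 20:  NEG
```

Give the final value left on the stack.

-1

PUSH 40 -> [40]
STORE 1 -> []
PUSH 11 -> [11]
LOAD 1  -> [11, 40]
POP     -> [11]
DUP     -> [11, 11]
OVER    -> [11, 11, 11]
PUSH -1 -> [11, 11, 11, -1]
OVER    -> [11, 11, 11, -1, 11]
SWAP    -> [11, 11, 11, 11, -1]
POP     -> [11, 11, 11, 11]
STORE 1 -> [11, 11, 11]
ADD     -> [11, 22]
STORE 0 -> [11]
PUSH -3 -> [11, -3]
SWAP    -> [-3, 11]
LT      -> [1]
PUSH -2 -> [1, -2]
POP     -> [1]
NEG     -> [-1]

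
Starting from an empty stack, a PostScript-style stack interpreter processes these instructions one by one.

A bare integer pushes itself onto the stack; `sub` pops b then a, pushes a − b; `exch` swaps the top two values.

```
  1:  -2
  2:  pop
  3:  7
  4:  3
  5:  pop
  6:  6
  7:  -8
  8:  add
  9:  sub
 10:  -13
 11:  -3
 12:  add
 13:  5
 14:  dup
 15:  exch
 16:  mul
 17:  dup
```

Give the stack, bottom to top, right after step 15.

-2   → [-2]
pop  → []
7    → [7]
3    → [7, 3]
pop  → [7]
6    → [7, 6]
-8   → [7, 6, -8]
add  → [7, -2]
sub  → [9]
-13  → [9, -13]
-3   → [9, -13, -3]
add  → [9, -16]
5    → [9, -16, 5]
dup  → [9, -16, 5, 5]
exch → [9, -16, 5, 5]

[9, -16, 5, 5]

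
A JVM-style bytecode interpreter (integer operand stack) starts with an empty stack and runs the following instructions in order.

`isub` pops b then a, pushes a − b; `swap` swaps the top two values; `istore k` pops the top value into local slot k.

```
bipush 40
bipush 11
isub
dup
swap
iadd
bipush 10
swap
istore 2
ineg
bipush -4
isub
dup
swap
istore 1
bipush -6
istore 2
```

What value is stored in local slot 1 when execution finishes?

bipush 40 : 40
bipush 11 : 40 11
isub      : 29
dup       : 29 29
swap      : 29 29
iadd      : 58
bipush 10 : 58 10
swap      : 10 58
istore 2  : 10
ineg      : -10
bipush -4 : -10 -4
isub      : -6
dup       : -6 -6
swap      : -6 -6
istore 1  : -6
bipush -6 : -6 -6
istore 2  : -6

-6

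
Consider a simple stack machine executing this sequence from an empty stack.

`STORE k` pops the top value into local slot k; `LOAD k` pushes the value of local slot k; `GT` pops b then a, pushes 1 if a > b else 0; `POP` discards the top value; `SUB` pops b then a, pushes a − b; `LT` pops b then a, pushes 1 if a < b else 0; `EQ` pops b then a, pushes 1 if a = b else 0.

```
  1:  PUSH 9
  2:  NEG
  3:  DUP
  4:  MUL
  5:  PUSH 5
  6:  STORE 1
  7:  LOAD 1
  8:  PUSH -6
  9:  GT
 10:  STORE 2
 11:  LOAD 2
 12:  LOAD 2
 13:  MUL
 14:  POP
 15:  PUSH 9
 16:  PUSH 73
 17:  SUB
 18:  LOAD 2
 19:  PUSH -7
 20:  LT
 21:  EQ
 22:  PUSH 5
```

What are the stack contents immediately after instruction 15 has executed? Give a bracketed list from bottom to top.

[81, 9]

PUSH 9  : [9]
NEG     : [-9]
DUP     : [-9, -9]
MUL     : [81]
PUSH 5  : [81, 5]
STORE 1 : [81]
LOAD 1  : [81, 5]
PUSH -6 : [81, 5, -6]
GT      : [81, 1]
STORE 2 : [81]
LOAD 2  : [81, 1]
LOAD 2  : [81, 1, 1]
MUL     : [81, 1]
POP     : [81]
PUSH 9  : [81, 9]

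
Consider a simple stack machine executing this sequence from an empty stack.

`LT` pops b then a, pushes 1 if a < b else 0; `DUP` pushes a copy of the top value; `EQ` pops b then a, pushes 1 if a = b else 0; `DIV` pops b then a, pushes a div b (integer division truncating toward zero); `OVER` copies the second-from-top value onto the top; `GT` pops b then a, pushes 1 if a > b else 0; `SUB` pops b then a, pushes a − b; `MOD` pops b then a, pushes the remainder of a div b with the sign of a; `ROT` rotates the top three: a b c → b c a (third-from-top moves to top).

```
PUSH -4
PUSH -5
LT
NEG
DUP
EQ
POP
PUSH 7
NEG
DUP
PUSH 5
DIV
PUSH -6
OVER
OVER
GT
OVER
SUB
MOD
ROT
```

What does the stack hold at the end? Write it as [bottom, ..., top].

PUSH -4 : [-4]
PUSH -5 : [-4, -5]
LT      : [0]
NEG     : [0]
DUP     : [0, 0]
EQ      : [1]
POP     : []
PUSH 7  : [7]
NEG     : [-7]
DUP     : [-7, -7]
PUSH 5  : [-7, -7, 5]
DIV     : [-7, -1]
PUSH -6 : [-7, -1, -6]
OVER    : [-7, -1, -6, -1]
OVER    : [-7, -1, -6, -1, -6]
GT      : [-7, -1, -6, 1]
OVER    : [-7, -1, -6, 1, -6]
SUB     : [-7, -1, -6, 7]
MOD     : [-7, -1, -6]
ROT     : [-1, -6, -7]

[-1, -6, -7]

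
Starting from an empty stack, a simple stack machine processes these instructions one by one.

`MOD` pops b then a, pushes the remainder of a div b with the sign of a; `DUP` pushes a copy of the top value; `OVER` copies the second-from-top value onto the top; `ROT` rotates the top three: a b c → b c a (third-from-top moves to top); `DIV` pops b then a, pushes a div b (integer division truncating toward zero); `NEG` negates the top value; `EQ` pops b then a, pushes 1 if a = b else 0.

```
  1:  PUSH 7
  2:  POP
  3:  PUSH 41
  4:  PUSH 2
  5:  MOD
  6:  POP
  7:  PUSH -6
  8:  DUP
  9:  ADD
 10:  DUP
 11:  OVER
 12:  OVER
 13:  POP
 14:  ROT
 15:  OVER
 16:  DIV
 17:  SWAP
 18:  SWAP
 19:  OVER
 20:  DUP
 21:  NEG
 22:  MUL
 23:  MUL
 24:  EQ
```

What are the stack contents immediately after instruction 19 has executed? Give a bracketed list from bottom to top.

PUSH 7  → [7]
POP     → []
PUSH 41 → [41]
PUSH 2  → [41, 2]
MOD     → [1]
POP     → []
PUSH -6 → [-6]
DUP     → [-6, -6]
ADD     → [-12]
DUP     → [-12, -12]
OVER    → [-12, -12, -12]
OVER    → [-12, -12, -12, -12]
POP     → [-12, -12, -12]
ROT     → [-12, -12, -12]
OVER    → [-12, -12, -12, -12]
DIV     → [-12, -12, 1]
SWAP    → [-12, 1, -12]
SWAP    → [-12, -12, 1]
OVER    → [-12, -12, 1, -12]

[-12, -12, 1, -12]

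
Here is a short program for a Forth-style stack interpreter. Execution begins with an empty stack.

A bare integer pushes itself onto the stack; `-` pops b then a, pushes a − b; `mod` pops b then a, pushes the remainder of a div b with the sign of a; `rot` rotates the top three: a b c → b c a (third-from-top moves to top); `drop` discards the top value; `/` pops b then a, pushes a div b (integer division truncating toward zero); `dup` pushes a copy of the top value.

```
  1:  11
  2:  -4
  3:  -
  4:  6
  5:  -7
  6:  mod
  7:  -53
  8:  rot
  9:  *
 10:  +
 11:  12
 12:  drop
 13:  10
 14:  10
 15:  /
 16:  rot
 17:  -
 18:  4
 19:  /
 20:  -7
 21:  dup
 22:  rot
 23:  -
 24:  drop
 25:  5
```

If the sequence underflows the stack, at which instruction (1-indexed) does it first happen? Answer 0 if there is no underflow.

11   : [11]
-4   : [11, -4]
-    : [15]
6    : [15, 6]
-7   : [15, 6, -7]
mod  : [15, 6]
-53  : [15, 6, -53]
rot  : [6, -53, 15]
*    : [6, -795]
+    : [-789]
12   : [-789, 12]
drop : [-789]
10   : [-789, 10]
10   : [-789, 10, 10]
/    : [-789, 1]
rot  — needs 3 operands, stack has 2 → underflow

16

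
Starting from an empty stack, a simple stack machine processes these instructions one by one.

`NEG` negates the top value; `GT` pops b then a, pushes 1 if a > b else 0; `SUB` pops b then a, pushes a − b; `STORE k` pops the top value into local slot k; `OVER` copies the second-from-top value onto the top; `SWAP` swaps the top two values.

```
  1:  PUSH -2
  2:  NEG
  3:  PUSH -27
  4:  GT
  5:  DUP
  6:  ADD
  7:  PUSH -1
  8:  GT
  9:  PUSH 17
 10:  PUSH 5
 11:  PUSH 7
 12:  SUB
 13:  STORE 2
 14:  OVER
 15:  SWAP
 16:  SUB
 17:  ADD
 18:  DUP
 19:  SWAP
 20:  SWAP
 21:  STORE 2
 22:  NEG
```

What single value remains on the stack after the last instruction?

15

PUSH -2   [-2]
NEG       [2]
PUSH -27  [2, -27]
GT        [1]
DUP       [1, 1]
ADD       [2]
PUSH -1   [2, -1]
GT        [1]
PUSH 17   [1, 17]
PUSH 5    [1, 17, 5]
PUSH 7    [1, 17, 5, 7]
SUB       [1, 17, -2]
STORE 2   [1, 17]
OVER      [1, 17, 1]
SWAP      [1, 1, 17]
SUB       [1, -16]
ADD       [-15]
DUP       [-15, -15]
SWAP      [-15, -15]
SWAP      [-15, -15]
STORE 2   [-15]
NEG       [15]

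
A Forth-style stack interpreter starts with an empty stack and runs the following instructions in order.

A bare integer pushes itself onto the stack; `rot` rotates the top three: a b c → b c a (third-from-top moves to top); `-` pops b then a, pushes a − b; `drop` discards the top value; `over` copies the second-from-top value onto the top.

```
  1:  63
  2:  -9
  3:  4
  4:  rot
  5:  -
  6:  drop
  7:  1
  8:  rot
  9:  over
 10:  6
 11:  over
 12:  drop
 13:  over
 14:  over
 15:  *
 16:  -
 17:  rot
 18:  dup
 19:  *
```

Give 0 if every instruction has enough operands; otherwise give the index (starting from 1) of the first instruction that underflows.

8

63    63
-9    63 -9
4     63 -9 4
rot   -9 4 63
-     -9 -59
drop  -9
1     -9 1
rot  — needs 3 operands, stack has 2 → underflow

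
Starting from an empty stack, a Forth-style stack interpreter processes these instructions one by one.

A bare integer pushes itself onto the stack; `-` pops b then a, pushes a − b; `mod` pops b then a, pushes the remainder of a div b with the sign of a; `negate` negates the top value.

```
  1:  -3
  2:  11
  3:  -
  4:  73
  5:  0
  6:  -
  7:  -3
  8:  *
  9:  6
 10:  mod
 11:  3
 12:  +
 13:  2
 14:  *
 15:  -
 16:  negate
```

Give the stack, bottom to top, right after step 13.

-3  → -3
11  → -3 11
-   → -14
73  → -14 73
0   → -14 73 0
-   → -14 73
-3  → -14 73 -3
*   → -14 -219
6   → -14 -219 6
mod → -14 -3
3   → -14 -3 3
+   → -14 0
2   → -14 0 2

[-14, 0, 2]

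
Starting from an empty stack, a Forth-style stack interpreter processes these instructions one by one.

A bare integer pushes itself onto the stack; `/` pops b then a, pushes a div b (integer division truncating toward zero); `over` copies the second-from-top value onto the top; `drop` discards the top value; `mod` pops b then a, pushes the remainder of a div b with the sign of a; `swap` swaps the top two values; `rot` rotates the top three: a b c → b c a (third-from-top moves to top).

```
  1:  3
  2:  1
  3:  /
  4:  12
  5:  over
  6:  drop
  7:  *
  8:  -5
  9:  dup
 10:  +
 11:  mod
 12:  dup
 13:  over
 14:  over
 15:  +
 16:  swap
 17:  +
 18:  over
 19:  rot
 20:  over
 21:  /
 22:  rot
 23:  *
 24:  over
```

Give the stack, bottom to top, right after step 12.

3     3
1     3 1
/     3
12    3 12
over  3 12 3
drop  3 12
*     36
-5    36 -5
dup   36 -5 -5
+     36 -10
mod   6
dup   6 6

[6, 6]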